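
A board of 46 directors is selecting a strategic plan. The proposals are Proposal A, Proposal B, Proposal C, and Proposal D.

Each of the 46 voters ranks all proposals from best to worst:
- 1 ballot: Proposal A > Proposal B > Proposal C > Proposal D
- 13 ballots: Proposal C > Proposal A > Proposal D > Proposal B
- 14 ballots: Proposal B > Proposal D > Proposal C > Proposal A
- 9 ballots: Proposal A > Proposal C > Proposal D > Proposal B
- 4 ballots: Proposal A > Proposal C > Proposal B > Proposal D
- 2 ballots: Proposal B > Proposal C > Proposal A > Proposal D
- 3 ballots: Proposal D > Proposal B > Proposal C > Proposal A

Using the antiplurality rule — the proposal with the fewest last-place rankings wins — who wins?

Last-place votes: Proposal A 17, Proposal B 22, Proposal C 0, Proposal D 7.

Proposal C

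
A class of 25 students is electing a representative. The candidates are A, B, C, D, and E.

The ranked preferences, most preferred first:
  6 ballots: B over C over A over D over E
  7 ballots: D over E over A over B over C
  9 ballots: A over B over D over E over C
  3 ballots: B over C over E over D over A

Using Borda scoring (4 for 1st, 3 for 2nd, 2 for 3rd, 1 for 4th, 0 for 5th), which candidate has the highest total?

A: 6×2 + 7×2 + 9×4 + 3×0 = 62
B: 6×4 + 7×1 + 9×3 + 3×4 = 70
C: 6×3 + 7×0 + 9×0 + 3×3 = 27
D: 6×1 + 7×4 + 9×2 + 3×1 = 55
E: 6×0 + 7×3 + 9×1 + 3×2 = 36

B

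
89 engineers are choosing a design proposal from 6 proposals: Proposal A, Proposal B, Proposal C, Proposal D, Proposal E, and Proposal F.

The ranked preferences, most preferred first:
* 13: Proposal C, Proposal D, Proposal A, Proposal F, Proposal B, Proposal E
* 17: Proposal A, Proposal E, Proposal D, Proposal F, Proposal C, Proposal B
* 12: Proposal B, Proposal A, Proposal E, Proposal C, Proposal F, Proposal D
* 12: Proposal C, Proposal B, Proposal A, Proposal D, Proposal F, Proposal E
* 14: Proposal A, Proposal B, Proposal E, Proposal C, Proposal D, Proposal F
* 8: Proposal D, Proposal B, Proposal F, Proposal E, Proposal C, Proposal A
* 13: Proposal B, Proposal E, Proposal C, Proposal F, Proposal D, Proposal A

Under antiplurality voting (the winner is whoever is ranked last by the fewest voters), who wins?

Last-place votes: Proposal A 21, Proposal B 17, Proposal C 0, Proposal D 12, Proposal E 25, Proposal F 14.

Proposal C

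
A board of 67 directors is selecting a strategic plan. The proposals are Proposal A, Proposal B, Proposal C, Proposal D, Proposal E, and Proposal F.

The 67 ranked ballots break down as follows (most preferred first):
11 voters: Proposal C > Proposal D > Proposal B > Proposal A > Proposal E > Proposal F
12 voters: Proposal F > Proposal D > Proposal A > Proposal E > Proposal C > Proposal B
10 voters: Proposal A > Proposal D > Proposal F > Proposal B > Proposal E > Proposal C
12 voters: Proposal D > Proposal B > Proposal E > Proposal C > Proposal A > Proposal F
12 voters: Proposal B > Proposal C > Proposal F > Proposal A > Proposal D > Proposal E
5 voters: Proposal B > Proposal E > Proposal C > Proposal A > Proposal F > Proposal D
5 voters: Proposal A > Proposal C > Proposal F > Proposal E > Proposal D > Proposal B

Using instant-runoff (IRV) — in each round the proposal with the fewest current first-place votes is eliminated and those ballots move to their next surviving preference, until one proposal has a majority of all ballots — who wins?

Round 1: Proposal A 15, Proposal B 17, Proposal C 11, Proposal D 12, Proposal E 0, Proposal F 12. Proposal E eliminated.
Round 2: Proposal A 15, Proposal B 17, Proposal C 11, Proposal D 12, Proposal F 12. Proposal C eliminated.
Round 3: Proposal A 15, Proposal B 17, Proposal D 23, Proposal F 12. Proposal F eliminated.
Round 4: Proposal A 15, Proposal B 17, Proposal D 35. Proposal D has a majority (≥34).

Proposal D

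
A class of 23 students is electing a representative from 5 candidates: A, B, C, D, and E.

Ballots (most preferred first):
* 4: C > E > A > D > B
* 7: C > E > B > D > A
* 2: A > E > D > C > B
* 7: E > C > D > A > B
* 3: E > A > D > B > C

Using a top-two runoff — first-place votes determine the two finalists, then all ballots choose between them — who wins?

E

Round 1 first-place votes: A 2, B 0, C 11, D 0, E 10. C and E advance.
Runoff: C is ranked above E on 11 ballots, E above C on 12.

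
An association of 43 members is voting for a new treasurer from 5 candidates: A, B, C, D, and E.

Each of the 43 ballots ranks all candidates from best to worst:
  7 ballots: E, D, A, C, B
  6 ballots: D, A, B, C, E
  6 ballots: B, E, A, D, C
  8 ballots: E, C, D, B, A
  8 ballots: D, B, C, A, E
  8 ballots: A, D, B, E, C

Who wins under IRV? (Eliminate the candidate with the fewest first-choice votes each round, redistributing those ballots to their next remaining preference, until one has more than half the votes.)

D

Round 1: A 8, B 6, C 0, D 14, E 15. C eliminated.
Round 2: A 8, B 6, D 14, E 15. B eliminated.
Round 3: A 8, D 14, E 21. A eliminated.
Round 4: D 22, E 21. D has a majority (≥22).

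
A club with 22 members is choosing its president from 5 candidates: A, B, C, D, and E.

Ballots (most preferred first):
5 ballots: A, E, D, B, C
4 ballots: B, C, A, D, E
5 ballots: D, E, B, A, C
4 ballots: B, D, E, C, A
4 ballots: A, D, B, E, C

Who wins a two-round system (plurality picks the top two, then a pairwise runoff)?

B

Round 1 first-place votes: A 9, B 8, C 0, D 5, E 0. A and B advance.
Runoff: A is ranked above B on 9 ballots, B above A on 13.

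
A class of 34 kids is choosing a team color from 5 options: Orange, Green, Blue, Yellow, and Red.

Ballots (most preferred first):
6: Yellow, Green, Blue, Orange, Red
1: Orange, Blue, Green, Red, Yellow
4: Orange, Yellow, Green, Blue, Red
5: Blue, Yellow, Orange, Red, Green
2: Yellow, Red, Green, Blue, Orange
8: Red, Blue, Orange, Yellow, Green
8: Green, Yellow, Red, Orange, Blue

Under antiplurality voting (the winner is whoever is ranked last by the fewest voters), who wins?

Yellow

Last-place votes: Orange 2, Green 13, Blue 8, Yellow 1, Red 10.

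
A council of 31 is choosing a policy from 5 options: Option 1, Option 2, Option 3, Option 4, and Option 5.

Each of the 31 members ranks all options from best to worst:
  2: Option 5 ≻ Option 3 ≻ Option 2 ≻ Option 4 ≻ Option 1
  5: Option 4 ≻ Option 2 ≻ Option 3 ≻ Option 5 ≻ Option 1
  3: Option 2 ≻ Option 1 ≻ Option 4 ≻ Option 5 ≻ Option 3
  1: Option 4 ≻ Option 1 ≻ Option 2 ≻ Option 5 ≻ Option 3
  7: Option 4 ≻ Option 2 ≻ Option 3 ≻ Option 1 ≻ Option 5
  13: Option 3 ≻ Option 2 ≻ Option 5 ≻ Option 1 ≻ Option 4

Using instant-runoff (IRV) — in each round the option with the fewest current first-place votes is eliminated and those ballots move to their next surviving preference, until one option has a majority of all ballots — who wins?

Round 1: Option 1 0, Option 2 3, Option 3 13, Option 4 13, Option 5 2. Option 1 eliminated.
Round 2: Option 2 3, Option 3 13, Option 4 13, Option 5 2. Option 5 eliminated.
Round 3: Option 2 3, Option 3 15, Option 4 13. Option 2 eliminated.
Round 4: Option 3 15, Option 4 16. Option 4 has a majority (≥16).

Option 4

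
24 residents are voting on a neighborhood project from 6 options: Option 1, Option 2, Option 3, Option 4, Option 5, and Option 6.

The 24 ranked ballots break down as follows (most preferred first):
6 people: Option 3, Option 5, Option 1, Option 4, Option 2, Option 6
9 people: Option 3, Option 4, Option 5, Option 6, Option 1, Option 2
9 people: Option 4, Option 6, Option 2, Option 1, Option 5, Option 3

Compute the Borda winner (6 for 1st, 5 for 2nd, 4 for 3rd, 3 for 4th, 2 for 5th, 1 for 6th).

Option 4

Option 1: 6×4 + 9×2 + 9×3 = 69
Option 2: 6×2 + 9×1 + 9×4 = 57
Option 3: 6×6 + 9×6 + 9×1 = 99
Option 4: 6×3 + 9×5 + 9×6 = 117
Option 5: 6×5 + 9×4 + 9×2 = 84
Option 6: 6×1 + 9×3 + 9×5 = 78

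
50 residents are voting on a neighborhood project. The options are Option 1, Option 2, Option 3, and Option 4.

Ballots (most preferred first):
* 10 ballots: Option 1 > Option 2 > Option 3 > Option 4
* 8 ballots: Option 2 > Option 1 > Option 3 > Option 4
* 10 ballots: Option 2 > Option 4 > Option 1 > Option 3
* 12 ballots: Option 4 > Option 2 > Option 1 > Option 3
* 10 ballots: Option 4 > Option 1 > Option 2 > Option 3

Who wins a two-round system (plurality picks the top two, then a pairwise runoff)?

Option 2

Round 1 first-place votes: Option 1 10, Option 2 18, Option 3 0, Option 4 22. Option 4 and Option 2 advance.
Runoff: Option 4 is ranked above Option 2 on 22 ballots, Option 2 above Option 4 on 28.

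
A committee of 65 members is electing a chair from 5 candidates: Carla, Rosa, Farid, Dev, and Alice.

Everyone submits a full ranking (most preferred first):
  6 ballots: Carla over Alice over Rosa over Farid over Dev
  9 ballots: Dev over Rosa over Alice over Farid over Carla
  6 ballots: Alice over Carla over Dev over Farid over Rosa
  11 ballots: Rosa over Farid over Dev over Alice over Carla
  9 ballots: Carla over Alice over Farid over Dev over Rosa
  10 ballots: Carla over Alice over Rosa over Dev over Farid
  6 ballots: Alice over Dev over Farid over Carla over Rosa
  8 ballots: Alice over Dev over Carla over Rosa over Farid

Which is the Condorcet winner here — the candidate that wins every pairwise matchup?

Alice

Alice vs Carla: 40–25
Alice vs Rosa: 45–20
Alice vs Farid: 54–11
Alice vs Dev: 45–20
Alice beats every other candidate.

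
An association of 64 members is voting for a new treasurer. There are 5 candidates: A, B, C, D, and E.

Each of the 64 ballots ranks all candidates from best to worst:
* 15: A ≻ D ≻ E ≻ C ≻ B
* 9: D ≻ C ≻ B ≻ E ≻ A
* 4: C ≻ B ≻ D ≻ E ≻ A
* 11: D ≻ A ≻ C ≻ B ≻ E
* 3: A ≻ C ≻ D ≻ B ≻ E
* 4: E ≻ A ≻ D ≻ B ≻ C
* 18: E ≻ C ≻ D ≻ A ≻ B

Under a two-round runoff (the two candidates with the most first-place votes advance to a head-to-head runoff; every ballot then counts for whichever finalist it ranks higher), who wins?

D

Round 1 first-place votes: A 18, B 0, C 4, D 20, E 22. E and D advance.
Runoff: E is ranked above D on 22 ballots, D above E on 42.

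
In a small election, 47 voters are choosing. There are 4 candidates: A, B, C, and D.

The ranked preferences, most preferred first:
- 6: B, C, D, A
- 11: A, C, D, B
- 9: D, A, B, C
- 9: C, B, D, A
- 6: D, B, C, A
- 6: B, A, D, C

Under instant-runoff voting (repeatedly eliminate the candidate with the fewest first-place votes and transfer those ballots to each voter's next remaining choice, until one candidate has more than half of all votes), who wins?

D

Round 1: A 11, B 12, C 9, D 15. C eliminated.
Round 2: A 11, B 21, D 15. A eliminated.
Round 3: B 21, D 26. D has a majority (≥24).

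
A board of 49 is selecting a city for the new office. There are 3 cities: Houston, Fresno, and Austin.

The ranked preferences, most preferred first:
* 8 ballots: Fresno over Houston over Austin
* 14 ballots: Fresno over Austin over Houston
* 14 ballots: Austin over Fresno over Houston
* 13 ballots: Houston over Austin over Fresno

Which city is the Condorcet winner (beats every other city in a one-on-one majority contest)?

Austin vs Houston: 28–21
Austin vs Fresno: 27–22
Austin beats every other city.

Austin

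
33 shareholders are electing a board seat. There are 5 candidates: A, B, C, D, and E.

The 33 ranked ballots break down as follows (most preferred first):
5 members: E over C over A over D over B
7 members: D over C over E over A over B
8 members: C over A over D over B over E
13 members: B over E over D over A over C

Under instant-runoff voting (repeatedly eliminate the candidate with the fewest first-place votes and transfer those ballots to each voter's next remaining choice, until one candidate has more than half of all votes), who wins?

C

Round 1: A 0, B 13, C 8, D 7, E 5. A eliminated.
Round 2: B 13, C 8, D 7, E 5. E eliminated.
Round 3: B 13, C 13, D 7. D eliminated.
Round 4: B 13, C 20. C has a majority (≥17).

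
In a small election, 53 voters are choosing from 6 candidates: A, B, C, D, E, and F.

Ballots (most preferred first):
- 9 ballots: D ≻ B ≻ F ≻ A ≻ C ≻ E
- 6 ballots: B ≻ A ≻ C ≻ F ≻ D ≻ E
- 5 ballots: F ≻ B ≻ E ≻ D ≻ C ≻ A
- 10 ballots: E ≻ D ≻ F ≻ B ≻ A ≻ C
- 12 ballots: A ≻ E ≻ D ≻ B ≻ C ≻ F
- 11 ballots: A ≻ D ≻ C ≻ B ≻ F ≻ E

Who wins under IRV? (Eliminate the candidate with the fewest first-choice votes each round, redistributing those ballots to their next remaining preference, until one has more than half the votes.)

Round 1: A 23, B 6, C 0, D 9, E 10, F 5. C eliminated.
Round 2: A 23, B 6, D 9, E 10, F 5. F eliminated.
Round 3: A 23, B 11, D 9, E 10. D eliminated.
Round 4: A 23, B 20, E 10. E eliminated.
Round 5: A 23, B 30. B has a majority (≥27).

B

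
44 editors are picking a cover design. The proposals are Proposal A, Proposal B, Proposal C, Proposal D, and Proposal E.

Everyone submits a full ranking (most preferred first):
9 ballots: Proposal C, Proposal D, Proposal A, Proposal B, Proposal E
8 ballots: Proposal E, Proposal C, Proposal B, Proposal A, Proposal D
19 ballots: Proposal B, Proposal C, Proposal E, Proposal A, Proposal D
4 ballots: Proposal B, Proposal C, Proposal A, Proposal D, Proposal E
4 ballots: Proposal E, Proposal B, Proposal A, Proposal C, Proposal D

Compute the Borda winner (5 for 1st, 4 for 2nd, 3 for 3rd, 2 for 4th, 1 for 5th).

Proposal A: 9×3 + 8×2 + 19×2 + 4×3 + 4×3 = 105
Proposal B: 9×2 + 8×3 + 19×5 + 4×5 + 4×4 = 173
Proposal C: 9×5 + 8×4 + 19×4 + 4×4 + 4×2 = 177
Proposal D: 9×4 + 8×1 + 19×1 + 4×2 + 4×1 = 75
Proposal E: 9×1 + 8×5 + 19×3 + 4×1 + 4×5 = 130

Proposal C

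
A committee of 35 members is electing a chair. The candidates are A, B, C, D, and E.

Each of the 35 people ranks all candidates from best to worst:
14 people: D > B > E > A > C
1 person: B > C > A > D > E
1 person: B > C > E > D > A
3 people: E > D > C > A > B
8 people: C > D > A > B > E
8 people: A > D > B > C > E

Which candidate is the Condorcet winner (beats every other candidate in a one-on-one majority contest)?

D vs A: 26–9
D vs B: 33–2
D vs C: 25–10
D vs E: 31–4
D beats every other candidate.

D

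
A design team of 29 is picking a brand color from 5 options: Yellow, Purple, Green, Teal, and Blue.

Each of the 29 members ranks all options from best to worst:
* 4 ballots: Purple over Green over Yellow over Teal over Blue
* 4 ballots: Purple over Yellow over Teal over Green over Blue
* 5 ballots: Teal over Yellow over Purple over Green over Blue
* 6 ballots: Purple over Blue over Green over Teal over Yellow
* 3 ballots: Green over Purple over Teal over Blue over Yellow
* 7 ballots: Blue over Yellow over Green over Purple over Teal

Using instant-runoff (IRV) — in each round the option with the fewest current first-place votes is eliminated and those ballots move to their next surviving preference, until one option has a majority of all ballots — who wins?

Round 1: Yellow 0, Purple 14, Green 3, Teal 5, Blue 7. Yellow eliminated.
Round 2: Purple 14, Green 3, Teal 5, Blue 7. Green eliminated.
Round 3: Purple 17, Teal 5, Blue 7. Purple has a majority (≥15).

Purple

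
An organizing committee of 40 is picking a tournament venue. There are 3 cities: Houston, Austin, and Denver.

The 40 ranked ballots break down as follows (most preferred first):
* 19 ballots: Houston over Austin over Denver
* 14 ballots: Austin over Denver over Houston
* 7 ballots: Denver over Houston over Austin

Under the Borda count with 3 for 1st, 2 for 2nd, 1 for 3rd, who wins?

Houston: 19×3 + 14×1 + 7×2 = 85
Austin: 19×2 + 14×3 + 7×1 = 87
Denver: 19×1 + 14×2 + 7×3 = 68

Austin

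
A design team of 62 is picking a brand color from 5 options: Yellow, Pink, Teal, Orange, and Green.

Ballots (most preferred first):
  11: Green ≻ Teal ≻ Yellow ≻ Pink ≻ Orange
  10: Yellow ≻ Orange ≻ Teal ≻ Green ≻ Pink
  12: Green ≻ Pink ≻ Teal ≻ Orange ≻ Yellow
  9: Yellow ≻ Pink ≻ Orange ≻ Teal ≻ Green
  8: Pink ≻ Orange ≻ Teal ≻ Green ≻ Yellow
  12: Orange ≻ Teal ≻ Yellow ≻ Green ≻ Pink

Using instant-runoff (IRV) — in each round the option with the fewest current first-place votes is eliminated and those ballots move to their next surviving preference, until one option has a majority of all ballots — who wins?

Round 1: Yellow 19, Pink 8, Teal 0, Orange 12, Green 23. Teal eliminated.
Round 2: Yellow 19, Pink 8, Orange 12, Green 23. Pink eliminated.
Round 3: Yellow 19, Orange 20, Green 23. Yellow eliminated.
Round 4: Orange 39, Green 23. Orange has a majority (≥32).

Orange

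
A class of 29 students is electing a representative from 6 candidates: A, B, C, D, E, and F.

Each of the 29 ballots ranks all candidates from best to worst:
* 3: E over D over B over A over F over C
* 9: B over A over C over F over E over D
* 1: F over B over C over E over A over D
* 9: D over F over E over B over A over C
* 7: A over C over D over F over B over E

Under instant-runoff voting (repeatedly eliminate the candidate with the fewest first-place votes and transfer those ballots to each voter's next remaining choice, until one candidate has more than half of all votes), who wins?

D

Round 1: A 7, B 9, C 0, D 9, E 3, F 1. C eliminated.
Round 2: A 7, B 9, D 9, E 3, F 1. F eliminated.
Round 3: A 7, B 10, D 9, E 3. E eliminated.
Round 4: A 7, B 10, D 12. A eliminated.
Round 5: B 10, D 19. D has a majority (≥15).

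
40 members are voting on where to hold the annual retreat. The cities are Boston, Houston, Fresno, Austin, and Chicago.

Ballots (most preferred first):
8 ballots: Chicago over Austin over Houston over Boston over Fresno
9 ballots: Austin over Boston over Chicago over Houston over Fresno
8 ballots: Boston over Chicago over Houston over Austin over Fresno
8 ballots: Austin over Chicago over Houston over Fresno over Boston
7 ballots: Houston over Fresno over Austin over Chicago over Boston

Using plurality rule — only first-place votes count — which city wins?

First-place votes: Boston 8, Houston 7, Fresno 0, Austin 17, Chicago 8.

Austin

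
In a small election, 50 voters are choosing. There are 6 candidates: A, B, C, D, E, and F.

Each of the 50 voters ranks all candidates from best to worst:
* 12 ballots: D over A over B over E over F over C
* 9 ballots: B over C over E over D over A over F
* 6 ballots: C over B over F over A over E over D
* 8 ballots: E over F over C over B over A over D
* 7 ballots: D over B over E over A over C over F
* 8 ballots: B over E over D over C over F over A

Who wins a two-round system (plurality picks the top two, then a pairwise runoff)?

Round 1 first-place votes: A 0, B 17, C 6, D 19, E 8, F 0. D and B advance.
Runoff: D is ranked above B on 19 ballots, B above D on 31.

B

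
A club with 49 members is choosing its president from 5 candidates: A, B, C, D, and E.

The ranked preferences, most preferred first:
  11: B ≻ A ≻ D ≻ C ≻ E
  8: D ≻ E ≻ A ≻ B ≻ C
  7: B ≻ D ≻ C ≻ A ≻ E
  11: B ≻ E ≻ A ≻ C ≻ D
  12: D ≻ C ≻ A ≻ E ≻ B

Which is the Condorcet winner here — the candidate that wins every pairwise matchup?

B

B vs A: 29–20
B vs C: 37–12
B vs D: 29–20
B vs E: 29–20
B beats every other candidate.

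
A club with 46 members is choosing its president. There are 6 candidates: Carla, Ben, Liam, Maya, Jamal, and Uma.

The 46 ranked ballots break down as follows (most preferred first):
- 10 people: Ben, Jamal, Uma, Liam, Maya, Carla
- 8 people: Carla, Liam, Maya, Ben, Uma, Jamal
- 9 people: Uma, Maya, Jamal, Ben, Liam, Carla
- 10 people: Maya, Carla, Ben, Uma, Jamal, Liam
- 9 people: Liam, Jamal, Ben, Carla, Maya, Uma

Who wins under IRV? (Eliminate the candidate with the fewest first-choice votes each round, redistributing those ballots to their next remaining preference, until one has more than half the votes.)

Liam

Round 1: Carla 8, Ben 10, Liam 9, Maya 10, Jamal 0, Uma 9. Jamal eliminated.
Round 2: Carla 8, Ben 10, Liam 9, Maya 10, Uma 9. Carla eliminated.
Round 3: Ben 10, Liam 17, Maya 10, Uma 9. Uma eliminated.
Round 4: Ben 10, Liam 17, Maya 19. Ben eliminated.
Round 5: Liam 27, Maya 19. Liam has a majority (≥24).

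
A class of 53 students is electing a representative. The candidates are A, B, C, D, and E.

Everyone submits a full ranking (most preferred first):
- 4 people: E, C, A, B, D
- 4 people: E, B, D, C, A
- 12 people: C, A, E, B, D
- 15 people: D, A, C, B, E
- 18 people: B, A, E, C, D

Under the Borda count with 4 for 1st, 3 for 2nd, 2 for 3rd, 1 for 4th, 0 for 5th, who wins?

A: 4×2 + 4×0 + 12×3 + 15×3 + 18×3 = 143
B: 4×1 + 4×3 + 12×1 + 15×1 + 18×4 = 115
C: 4×3 + 4×1 + 12×4 + 15×2 + 18×1 = 112
D: 4×0 + 4×2 + 12×0 + 15×4 + 18×0 = 68
E: 4×4 + 4×4 + 12×2 + 15×0 + 18×2 = 92

A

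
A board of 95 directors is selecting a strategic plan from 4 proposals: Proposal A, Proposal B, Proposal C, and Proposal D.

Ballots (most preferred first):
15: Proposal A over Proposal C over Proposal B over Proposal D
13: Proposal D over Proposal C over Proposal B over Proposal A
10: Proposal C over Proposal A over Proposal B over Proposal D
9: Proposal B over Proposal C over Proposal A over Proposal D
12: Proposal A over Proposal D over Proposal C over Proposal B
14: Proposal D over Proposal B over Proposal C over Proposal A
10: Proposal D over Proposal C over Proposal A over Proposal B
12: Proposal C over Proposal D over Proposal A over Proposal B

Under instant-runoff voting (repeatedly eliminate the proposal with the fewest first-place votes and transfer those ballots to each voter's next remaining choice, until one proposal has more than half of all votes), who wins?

Proposal D

Round 1: Proposal A 27, Proposal B 9, Proposal C 22, Proposal D 37. Proposal B eliminated.
Round 2: Proposal A 27, Proposal C 31, Proposal D 37. Proposal A eliminated.
Round 3: Proposal C 46, Proposal D 49. Proposal D has a majority (≥48).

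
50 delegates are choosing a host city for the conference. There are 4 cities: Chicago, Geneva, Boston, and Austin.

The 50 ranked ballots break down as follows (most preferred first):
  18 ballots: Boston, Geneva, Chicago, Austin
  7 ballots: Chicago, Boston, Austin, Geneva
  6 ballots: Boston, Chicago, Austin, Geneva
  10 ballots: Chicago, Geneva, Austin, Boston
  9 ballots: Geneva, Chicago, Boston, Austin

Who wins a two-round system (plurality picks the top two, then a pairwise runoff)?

Round 1 first-place votes: Chicago 17, Geneva 9, Boston 24, Austin 0. Boston and Chicago advance.
Runoff: Boston is ranked above Chicago on 24 ballots, Chicago above Boston on 26.

Chicago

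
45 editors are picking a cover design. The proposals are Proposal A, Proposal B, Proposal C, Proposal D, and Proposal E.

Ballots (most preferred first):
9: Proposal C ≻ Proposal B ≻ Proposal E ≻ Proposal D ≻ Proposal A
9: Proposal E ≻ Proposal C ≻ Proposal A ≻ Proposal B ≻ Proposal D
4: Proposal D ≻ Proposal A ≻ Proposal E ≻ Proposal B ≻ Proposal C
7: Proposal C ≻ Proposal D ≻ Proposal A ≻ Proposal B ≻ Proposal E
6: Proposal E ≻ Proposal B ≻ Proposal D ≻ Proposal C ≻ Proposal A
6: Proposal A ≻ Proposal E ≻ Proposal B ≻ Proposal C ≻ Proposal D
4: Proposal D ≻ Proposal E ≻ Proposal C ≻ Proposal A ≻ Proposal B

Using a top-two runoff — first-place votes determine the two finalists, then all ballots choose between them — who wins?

Proposal E

Round 1 first-place votes: Proposal A 6, Proposal B 0, Proposal C 16, Proposal D 8, Proposal E 15. Proposal C and Proposal E advance.
Runoff: Proposal C is ranked above Proposal E on 16 ballots, Proposal E above Proposal C on 29.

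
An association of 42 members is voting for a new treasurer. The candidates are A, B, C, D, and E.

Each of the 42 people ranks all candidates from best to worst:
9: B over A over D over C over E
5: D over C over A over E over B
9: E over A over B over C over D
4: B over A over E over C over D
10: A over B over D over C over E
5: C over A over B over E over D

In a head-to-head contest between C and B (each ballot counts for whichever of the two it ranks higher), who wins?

C is ranked above B on 10 ballots; B above C on 32.

B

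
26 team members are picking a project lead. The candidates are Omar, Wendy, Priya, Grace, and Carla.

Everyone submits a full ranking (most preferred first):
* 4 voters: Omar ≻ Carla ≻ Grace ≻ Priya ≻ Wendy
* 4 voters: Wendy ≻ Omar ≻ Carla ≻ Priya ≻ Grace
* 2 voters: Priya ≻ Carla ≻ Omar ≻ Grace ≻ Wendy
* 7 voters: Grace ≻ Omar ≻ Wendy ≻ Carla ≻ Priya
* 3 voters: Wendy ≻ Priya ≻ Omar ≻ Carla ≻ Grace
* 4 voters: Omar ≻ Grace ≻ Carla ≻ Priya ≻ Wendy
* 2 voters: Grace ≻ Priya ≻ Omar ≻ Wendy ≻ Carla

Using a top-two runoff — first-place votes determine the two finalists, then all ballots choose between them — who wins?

Omar

Round 1 first-place votes: Omar 8, Wendy 7, Priya 2, Grace 9, Carla 0. Grace and Omar advance.
Runoff: Grace is ranked above Omar on 9 ballots, Omar above Grace on 17.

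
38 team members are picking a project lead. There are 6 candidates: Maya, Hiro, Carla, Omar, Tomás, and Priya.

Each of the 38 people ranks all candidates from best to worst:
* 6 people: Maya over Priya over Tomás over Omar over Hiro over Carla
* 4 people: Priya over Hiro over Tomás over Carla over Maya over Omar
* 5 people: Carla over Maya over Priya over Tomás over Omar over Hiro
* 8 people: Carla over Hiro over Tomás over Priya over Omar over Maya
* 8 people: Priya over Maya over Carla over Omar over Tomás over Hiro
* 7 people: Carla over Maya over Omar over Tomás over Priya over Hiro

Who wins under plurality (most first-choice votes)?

First-place votes: Maya 6, Hiro 0, Carla 20, Omar 0, Tomás 0, Priya 12.

Carla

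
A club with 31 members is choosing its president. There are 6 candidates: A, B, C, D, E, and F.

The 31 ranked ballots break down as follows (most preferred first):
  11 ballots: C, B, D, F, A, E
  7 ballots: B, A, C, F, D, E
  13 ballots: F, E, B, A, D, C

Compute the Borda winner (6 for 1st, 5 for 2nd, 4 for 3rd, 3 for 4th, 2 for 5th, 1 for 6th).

A: 11×2 + 7×5 + 13×3 = 96
B: 11×5 + 7×6 + 13×4 = 149
C: 11×6 + 7×4 + 13×1 = 107
D: 11×4 + 7×2 + 13×2 = 84
E: 11×1 + 7×1 + 13×5 = 83
F: 11×3 + 7×3 + 13×6 = 132

B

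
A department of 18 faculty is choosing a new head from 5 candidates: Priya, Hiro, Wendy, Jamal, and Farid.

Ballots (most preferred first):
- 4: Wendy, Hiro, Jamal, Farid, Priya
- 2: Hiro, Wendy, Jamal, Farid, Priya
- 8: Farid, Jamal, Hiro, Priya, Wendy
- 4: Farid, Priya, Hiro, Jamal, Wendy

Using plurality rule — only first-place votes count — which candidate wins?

First-place votes: Priya 0, Hiro 2, Wendy 4, Jamal 0, Farid 12.

Farid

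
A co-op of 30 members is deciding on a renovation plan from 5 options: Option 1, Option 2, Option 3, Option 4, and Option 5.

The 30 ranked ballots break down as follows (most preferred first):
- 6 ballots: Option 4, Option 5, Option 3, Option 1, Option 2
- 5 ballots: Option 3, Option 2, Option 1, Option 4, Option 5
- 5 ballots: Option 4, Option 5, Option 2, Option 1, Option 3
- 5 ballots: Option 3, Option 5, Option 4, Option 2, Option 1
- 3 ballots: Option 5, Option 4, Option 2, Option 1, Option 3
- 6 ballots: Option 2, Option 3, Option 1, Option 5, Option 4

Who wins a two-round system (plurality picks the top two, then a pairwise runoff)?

Option 3

Round 1 first-place votes: Option 1 0, Option 2 6, Option 3 10, Option 4 11, Option 5 3. Option 4 and Option 3 advance.
Runoff: Option 4 is ranked above Option 3 on 14 ballots, Option 3 above Option 4 on 16.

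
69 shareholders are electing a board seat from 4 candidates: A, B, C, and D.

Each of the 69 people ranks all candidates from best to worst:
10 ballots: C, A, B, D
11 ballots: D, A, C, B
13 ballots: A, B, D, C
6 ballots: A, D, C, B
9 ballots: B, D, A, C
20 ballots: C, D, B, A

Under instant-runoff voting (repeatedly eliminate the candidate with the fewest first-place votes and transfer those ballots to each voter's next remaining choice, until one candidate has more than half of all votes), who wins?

Round 1: A 19, B 9, C 30, D 11. B eliminated.
Round 2: A 19, C 30, D 20. A eliminated.
Round 3: C 30, D 39. D has a majority (≥35).

D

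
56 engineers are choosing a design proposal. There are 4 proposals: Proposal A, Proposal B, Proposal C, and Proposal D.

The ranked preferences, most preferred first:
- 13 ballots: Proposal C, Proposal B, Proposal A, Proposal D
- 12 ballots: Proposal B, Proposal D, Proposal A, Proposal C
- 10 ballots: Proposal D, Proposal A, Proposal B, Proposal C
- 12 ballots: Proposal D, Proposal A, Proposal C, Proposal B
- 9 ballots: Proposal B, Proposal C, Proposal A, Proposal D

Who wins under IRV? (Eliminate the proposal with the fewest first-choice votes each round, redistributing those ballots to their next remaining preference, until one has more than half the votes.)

Round 1: Proposal A 0, Proposal B 21, Proposal C 13, Proposal D 22. Proposal A eliminated.
Round 2: Proposal B 21, Proposal C 13, Proposal D 22. Proposal C eliminated.
Round 3: Proposal B 34, Proposal D 22. Proposal B has a majority (≥29).

Proposal B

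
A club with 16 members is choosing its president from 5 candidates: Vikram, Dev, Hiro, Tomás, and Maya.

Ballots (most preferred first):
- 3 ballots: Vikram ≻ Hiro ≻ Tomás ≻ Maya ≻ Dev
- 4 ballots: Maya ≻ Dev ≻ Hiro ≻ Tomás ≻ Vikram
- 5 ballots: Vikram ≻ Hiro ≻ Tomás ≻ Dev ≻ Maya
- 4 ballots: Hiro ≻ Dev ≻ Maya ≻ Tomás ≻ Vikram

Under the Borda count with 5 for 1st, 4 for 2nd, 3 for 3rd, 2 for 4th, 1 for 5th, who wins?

Hiro

Vikram: 3×5 + 4×1 + 5×5 + 4×1 = 48
Dev: 3×1 + 4×4 + 5×2 + 4×4 = 45
Hiro: 3×4 + 4×3 + 5×4 + 4×5 = 64
Tomás: 3×3 + 4×2 + 5×3 + 4×2 = 40
Maya: 3×2 + 4×5 + 5×1 + 4×3 = 43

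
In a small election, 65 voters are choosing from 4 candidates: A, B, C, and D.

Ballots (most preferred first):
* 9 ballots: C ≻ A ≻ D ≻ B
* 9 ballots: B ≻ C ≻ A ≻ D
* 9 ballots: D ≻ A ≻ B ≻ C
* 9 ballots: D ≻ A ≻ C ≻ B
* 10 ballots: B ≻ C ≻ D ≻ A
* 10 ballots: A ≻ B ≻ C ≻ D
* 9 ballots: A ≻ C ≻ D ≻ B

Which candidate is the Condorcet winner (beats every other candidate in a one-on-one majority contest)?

A vs B: 46–19
A vs C: 37–28
A vs D: 37–28
A beats every other candidate.

A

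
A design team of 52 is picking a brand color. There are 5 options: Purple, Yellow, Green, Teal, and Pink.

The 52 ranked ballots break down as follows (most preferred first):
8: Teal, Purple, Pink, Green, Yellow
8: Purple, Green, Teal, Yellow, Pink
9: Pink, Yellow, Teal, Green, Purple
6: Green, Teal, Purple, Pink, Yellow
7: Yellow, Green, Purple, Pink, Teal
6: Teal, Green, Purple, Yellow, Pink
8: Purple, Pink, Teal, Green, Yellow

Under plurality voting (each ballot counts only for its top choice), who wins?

Purple

First-place votes: Purple 16, Yellow 7, Green 6, Teal 14, Pink 9.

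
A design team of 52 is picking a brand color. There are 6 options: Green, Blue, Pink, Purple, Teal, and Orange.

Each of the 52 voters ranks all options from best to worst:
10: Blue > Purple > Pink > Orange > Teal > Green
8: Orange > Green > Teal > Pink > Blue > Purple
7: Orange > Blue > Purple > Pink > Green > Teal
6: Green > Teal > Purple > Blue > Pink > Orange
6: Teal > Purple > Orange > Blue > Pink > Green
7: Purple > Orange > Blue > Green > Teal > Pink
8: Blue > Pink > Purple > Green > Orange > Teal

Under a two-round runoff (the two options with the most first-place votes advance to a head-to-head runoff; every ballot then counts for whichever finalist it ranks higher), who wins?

Round 1 first-place votes: Green 6, Blue 18, Pink 0, Purple 7, Teal 6, Orange 15. Blue and Orange advance.
Runoff: Blue is ranked above Orange on 24 ballots, Orange above Blue on 28.

Orange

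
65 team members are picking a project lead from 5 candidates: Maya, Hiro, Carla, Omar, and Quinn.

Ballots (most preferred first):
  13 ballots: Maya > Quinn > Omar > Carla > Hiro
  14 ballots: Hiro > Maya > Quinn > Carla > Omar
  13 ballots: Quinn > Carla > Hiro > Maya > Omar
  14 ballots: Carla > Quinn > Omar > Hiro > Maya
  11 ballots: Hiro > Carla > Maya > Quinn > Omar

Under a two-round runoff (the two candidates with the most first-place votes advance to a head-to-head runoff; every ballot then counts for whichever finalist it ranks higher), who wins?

Carla

Round 1 first-place votes: Maya 13, Hiro 25, Carla 14, Omar 0, Quinn 13. Hiro and Carla advance.
Runoff: Hiro is ranked above Carla on 25 ballots, Carla above Hiro on 40.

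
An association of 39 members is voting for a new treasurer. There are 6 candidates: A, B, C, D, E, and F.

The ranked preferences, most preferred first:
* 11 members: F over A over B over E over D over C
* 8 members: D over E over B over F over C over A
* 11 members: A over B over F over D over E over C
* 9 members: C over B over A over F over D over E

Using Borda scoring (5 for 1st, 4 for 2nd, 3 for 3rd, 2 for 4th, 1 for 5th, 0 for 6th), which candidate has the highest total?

B

A: 11×4 + 8×0 + 11×5 + 9×3 = 126
B: 11×3 + 8×3 + 11×4 + 9×4 = 137
C: 11×0 + 8×1 + 11×0 + 9×5 = 53
D: 11×1 + 8×5 + 11×2 + 9×1 = 82
E: 11×2 + 8×4 + 11×1 + 9×0 = 65
F: 11×5 + 8×2 + 11×3 + 9×2 = 122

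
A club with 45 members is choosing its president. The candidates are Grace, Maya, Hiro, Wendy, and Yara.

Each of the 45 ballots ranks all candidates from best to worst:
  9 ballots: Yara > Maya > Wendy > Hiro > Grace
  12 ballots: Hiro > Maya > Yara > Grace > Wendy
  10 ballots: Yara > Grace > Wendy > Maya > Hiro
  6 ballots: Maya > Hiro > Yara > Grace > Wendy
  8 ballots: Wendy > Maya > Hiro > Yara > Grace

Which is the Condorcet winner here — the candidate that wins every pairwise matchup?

Maya vs Grace: 35–10
Maya vs Hiro: 33–12
Maya vs Wendy: 27–18
Maya vs Yara: 26–19
Maya beats every other candidate.

Maya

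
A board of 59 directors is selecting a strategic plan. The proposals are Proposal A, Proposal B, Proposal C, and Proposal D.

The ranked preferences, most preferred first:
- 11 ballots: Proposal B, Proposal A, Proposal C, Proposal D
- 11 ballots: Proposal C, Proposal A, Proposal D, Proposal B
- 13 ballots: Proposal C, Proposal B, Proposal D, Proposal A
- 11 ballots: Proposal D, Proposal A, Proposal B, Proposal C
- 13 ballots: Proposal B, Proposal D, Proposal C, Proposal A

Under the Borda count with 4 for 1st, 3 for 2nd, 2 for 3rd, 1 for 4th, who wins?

Proposal B

Proposal A: 11×3 + 11×3 + 13×1 + 11×3 + 13×1 = 125
Proposal B: 11×4 + 11×1 + 13×3 + 11×2 + 13×4 = 168
Proposal C: 11×2 + 11×4 + 13×4 + 11×1 + 13×2 = 155
Proposal D: 11×1 + 11×2 + 13×2 + 11×4 + 13×3 = 142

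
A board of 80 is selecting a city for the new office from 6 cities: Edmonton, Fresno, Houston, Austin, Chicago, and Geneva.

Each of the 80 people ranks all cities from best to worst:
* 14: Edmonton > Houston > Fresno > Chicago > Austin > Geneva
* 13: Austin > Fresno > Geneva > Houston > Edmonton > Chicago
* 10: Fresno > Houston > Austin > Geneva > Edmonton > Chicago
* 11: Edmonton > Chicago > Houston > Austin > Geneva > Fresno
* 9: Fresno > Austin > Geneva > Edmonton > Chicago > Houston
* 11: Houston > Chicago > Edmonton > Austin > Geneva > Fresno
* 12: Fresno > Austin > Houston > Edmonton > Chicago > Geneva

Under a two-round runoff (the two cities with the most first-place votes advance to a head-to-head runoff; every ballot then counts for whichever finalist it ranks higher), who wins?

Fresno

Round 1 first-place votes: Edmonton 25, Fresno 31, Houston 11, Austin 13, Chicago 0, Geneva 0. Fresno and Edmonton advance.
Runoff: Fresno is ranked above Edmonton on 44 ballots, Edmonton above Fresno on 36.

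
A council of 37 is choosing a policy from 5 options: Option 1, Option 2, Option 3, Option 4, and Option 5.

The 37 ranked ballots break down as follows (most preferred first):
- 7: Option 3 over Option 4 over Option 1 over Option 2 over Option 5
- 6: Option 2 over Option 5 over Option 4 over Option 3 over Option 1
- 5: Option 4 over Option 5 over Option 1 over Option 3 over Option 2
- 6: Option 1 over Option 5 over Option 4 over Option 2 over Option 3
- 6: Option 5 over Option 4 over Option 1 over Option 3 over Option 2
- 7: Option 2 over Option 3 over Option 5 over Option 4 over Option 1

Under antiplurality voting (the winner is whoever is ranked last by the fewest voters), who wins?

Option 4

Last-place votes: Option 1 13, Option 2 11, Option 3 6, Option 4 0, Option 5 7.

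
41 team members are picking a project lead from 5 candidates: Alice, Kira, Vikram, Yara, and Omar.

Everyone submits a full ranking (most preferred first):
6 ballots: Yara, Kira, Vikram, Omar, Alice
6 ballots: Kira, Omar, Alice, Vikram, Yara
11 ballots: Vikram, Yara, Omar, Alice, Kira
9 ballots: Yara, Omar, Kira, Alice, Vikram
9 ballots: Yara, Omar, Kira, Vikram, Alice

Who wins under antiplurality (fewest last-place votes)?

Omar

Last-place votes: Alice 15, Kira 11, Vikram 9, Yara 6, Omar 0.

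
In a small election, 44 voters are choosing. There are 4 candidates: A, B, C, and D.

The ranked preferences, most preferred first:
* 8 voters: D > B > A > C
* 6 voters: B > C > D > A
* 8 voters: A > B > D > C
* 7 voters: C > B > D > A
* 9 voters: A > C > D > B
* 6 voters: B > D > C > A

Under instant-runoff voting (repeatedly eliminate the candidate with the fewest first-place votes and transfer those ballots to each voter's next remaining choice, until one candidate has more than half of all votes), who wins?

Round 1: A 17, B 12, C 7, D 8. C eliminated.
Round 2: A 17, B 19, D 8. D eliminated.
Round 3: A 17, B 27. B has a majority (≥23).

B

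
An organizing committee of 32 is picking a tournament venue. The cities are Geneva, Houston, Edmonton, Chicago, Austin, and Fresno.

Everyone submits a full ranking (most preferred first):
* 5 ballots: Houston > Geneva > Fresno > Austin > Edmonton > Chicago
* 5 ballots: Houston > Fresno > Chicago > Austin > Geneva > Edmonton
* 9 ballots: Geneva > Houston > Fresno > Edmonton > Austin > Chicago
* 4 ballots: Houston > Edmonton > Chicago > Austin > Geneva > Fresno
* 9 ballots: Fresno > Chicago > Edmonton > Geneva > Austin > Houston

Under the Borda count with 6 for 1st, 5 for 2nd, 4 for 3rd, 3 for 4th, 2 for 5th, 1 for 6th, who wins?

Fresno

Geneva: 5×5 + 5×2 + 9×6 + 4×2 + 9×3 = 124
Houston: 5×6 + 5×6 + 9×5 + 4×6 + 9×1 = 138
Edmonton: 5×2 + 5×1 + 9×3 + 4×5 + 9×4 = 98
Chicago: 5×1 + 5×4 + 9×1 + 4×4 + 9×5 = 95
Austin: 5×3 + 5×3 + 9×2 + 4×3 + 9×2 = 78
Fresno: 5×4 + 5×5 + 9×4 + 4×1 + 9×6 = 139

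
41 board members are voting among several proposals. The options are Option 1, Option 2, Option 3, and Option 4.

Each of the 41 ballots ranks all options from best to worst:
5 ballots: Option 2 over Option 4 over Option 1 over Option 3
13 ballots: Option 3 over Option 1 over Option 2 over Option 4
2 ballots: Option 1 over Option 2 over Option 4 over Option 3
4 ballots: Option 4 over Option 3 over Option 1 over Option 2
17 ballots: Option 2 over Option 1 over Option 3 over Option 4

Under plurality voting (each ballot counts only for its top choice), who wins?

Option 2

First-place votes: Option 1 2, Option 2 22, Option 3 13, Option 4 4.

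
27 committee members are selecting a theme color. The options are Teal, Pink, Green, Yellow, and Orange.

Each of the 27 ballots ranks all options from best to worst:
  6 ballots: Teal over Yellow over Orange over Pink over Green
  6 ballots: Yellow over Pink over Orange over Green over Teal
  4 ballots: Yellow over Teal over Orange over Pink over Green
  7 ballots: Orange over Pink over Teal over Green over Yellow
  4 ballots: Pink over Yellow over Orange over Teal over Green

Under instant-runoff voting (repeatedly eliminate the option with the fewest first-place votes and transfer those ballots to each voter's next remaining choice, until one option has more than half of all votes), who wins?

Yellow

Round 1: Teal 6, Pink 4, Green 0, Yellow 10, Orange 7. Green eliminated.
Round 2: Teal 6, Pink 4, Yellow 10, Orange 7. Pink eliminated.
Round 3: Teal 6, Yellow 14, Orange 7. Yellow has a majority (≥14).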